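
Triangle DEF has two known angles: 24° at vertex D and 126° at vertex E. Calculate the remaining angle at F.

The interior angles sum to 180°: angle F = 180 - 24 - 126 = 30°.
The triangle is obtuse (angles 24°, 126°, 30°).

30 degrees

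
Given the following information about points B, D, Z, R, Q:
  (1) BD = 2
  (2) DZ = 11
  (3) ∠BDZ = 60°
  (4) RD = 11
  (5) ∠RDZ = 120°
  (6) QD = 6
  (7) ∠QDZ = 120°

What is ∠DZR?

Step 1: By the law of cosines on triangle ZDR: ZR² = 11² + 11² − 2·11·11·cos(120°) = 363, so ZR = 11·√3.
Step 2: By the inverse law of cosines on triangle DZR: cos(∠DZR) = (11² + (11·√3)² − 11²) / (2·11·11·√3) = 363/419.16 = 0.866, so ∠DZR = 30°.

Therefore, the measure of angle ∠DZR = 30°.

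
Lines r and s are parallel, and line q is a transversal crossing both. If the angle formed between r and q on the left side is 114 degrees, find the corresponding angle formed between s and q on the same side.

Corresponding angles are equal: 114 degrees.

114 degrees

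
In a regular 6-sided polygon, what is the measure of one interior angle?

Each interior angle of a regular n-gon is (n - 2) * 180 / n.
For n = 6: (6 - 2) * 180 / 6 = 720/6 = 120 degrees.

120 degrees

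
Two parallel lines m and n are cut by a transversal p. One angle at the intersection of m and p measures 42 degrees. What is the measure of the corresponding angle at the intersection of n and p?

Corresponding angles formed by parallel lines and a transversal are equal.
The given angle is 42 degrees.
The corresponding angle = 42 degrees.

42 degrees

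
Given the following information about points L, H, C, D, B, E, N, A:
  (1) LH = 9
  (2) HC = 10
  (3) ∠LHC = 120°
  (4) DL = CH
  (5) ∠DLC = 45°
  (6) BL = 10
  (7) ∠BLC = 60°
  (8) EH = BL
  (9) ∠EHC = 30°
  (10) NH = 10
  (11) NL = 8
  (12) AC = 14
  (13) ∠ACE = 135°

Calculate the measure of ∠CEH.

From the given relations: EH = BL = 10.
Step 1: By the law of cosines on triangle EHC: EC² = 10² + 10² − 2·10·10·cos(30°) = 26.79, so EC ≈ 5.18.
Step 2: By the inverse law of cosines on triangle CEH: cos(∠CEH) = (5.18² + 10² − 10²) / (2·5.18·10) = 26.79/103.53 = 0.2588, so ∠CEH = 75°.

Therefore, the measure of angle ∠CEH = 75°.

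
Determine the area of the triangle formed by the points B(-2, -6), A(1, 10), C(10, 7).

The Shoelace formula computes the area from vertex coordinates by summing cross products.
For vertices (-2,-6), (1,10), (10,7):
Signed sum = -2*10 - 1*-6 + 1*7 - 10*10 + 10*-6 - -2*7
= -14 + -93 + -46 = -153
Area = (1/2)|-153| = 153/2.

153/2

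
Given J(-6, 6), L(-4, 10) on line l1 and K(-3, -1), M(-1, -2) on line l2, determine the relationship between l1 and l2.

Slope of line 1: m1 = (10 - 6)/(-4 - -6) = 4/2 = 2
Slope of line 2: m2 = (-2 - -1)/(-1 - -3) = -1/2 = -1/2
m1 * m2 = -1, so perpendicular.

Perpendicular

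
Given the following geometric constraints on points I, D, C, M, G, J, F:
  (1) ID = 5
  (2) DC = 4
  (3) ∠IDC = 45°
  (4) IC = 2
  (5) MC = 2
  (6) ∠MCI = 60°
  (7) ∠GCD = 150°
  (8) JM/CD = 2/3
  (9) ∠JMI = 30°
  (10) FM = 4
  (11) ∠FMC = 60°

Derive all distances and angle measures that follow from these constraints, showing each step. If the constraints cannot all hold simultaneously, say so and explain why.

These constraints are not satisfiable: (1), (2) and (3) already determine IC: by the law of cosines IC² = 5² + 4² − 2·5·4·cos(45°) = 12.72, so IC ≈ 3.57, which contradicts (4) IC = 2. No planar figure meets all of them, so nothing further can be derived.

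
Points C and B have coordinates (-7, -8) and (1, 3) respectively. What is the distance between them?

d = sqrt((1 - -7)^2 + (3 - -8)^2)
d = sqrt(8^2 + 11^2)
d = sqrt(64 + 121)
d = sqrt(185)

sqrt(185)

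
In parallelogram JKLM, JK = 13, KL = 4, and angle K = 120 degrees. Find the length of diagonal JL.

The diagonal of a parallelogram can be found by treating two adjacent sides and the diagonal as a triangle.
Applying the law of cosines with sides 13, 4 and included angle 120°:
d^2 = 169 + 16 - 104*cos(120°) = 237
d = sqrt(237)

sqrt(237)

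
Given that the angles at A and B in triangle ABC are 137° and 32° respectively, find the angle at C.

Let angle C = x. Then 137 + 32 + x = 180.
x = 180 - 169 = 11 degrees.

11 degrees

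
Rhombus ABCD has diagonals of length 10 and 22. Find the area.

Area = (10 * 22) / 2 = 220 / 2 = 110

110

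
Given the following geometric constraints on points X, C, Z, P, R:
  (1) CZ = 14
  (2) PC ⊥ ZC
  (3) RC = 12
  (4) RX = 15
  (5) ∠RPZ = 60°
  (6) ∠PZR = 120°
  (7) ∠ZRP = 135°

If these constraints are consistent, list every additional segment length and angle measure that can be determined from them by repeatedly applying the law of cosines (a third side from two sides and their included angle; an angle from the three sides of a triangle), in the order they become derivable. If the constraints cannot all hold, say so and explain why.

These constraints are not satisfiable: (5), (6) and (7) are the three interior angles of triangle RPZ, which must sum to 180°, but 60° + 120° + 135° = 315°. No planar figure meets all of them, so nothing further can be derived.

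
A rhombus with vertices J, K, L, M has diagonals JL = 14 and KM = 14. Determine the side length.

Half-diagonals are 7 and 7. side = sqrt(7^2 + 7^2) = sqrt(98) = 7*sqrt(2)

7*sqrt(2)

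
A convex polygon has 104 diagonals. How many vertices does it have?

Using d = n(n - 3)/2, we solve 104 = n(n - 3)/2.
So n(n - 3) = 208.
Testing n = 16: 16 * 13 = 208 = 208. Correct.
The polygon has 16 sides.

16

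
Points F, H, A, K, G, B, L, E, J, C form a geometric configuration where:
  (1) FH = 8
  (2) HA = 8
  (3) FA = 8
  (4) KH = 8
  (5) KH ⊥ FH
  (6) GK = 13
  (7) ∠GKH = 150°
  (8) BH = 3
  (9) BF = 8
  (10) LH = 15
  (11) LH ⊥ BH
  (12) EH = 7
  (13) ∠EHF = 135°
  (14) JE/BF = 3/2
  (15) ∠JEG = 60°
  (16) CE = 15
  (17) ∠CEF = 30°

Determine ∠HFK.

Step 1: By the law of cosines on triangle FHK: FK² = 8² + 8² − 2·8·8·cos(90°) = 128, so FK = 8·√2.
Step 2: By the inverse law of cosines on triangle HFK: cos(∠HFK) = (8² + (8·√2)² − 8²) / (2·8·8·√2) = 128/181.02 = 0.7071, so ∠HFK = 45°.

Therefore, the measure of angle ∠HFK = 45°.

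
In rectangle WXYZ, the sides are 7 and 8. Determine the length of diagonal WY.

A rectangle's diagonal splits it into two right triangles, with the diagonal as the hypotenuse.
By the Pythagorean theorem, d^2 = 7^2 + 8^2 = 113.
Therefore d = sqrt(113).

sqrt(113)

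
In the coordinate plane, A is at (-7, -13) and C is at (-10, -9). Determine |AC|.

d = sqrt((-10 - -7)^2 + (-9 - -13)^2)
d = sqrt(-3^2 + 4^2)
d = sqrt(9 + 16)
d = sqrt(25) = 5

5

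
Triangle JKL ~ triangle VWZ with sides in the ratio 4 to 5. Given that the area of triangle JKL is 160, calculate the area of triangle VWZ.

The ratio of areas of similar triangles = (side ratio)^2.
Side ratio = 4:5, so area ratio = 16:25.
Area of VWZ / Area of JKL = 25/16
Area of VWZ = 160 * 25/16 = 250

250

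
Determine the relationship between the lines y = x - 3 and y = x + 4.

Slope of line 1: m1 = 1
Slope of line 2: m2 = 1
m1 = m2, so the lines are parallel.

Parallel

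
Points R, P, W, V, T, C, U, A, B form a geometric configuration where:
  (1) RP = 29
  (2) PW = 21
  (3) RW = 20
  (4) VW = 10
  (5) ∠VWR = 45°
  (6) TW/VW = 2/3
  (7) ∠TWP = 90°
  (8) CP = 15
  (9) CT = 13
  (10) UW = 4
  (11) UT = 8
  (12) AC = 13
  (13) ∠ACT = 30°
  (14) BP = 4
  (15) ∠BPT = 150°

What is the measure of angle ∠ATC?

Step 1: By the law of cosines on triangle TCA: TA² = 13² + 13² − 2·13·13·cos(30°) = 45.28, so TA ≈ 6.73.
Step 2: By the inverse law of cosines on triangle ATC: cos(∠ATC) = (6.73² + 13² − 13²) / (2·6.73·13) = 45.28/174.96 = 0.2588, so ∠ATC = 75°.

Therefore, the measure of angle ∠ATC = 75°.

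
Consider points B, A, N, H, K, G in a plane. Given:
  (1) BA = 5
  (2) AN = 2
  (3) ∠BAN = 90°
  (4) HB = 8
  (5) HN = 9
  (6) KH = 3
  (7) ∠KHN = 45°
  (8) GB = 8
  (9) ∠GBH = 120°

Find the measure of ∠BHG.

Step 1: By the law of cosines on triangle HBG: HG² = 8² + 8² − 2·8·8·cos(120°) = 192, so HG = 8·√3.
Step 2: By the inverse law of cosines on triangle BHG: cos(∠BHG) = (8² + (8·√3)² − 8²) / (2·8·8·√3) = 192/221.7 = 0.866, so ∠BHG = 30°.

Therefore, the measure of angle ∠BHG = 30°.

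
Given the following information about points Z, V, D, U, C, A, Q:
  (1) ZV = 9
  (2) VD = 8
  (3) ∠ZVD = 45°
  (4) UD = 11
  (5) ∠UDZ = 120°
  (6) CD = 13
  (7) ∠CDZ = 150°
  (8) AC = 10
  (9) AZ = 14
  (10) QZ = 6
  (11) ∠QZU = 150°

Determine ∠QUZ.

Step 1: By the law of cosines on triangle ZVD: ZD² = 9² + 8² − 2·9·8·cos(45°) = 43.18, so ZD ≈ 6.57.
Step 2: By the law of cosines on triangle ZDU: ZU² = 6.57² + 11² − 2·6.57·11·cos(120°) = 236.46, so ZU ≈ 15.38.
Step 3: By the law of cosines on triangle UZQ: UQ² = 15.38² + 6² − 2·15.38·6·cos(150°) = 432.26, so UQ ≈ 20.79.
Step 4: By the inverse law of cosines on triangle QUZ: cos(∠QUZ) = (20.79² + 15.38² − 6²) / (2·20.79·15.38) = 632.72/639.41 = 0.9895, so ∠QUZ = 8.3°.

Therefore, the measure of angle ∠QUZ = 8.3°.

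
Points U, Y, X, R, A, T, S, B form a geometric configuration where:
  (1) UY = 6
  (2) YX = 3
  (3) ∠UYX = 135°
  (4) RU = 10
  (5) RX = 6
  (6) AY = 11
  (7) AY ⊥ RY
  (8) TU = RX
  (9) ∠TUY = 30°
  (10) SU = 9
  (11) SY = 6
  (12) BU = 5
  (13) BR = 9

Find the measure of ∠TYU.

From the given relations: TU = RX = 6.
Step 1: By the law of cosines on triangle YUT: YT² = 6² + 6² − 2·6·6·cos(30°) = 9.65, so YT ≈ 3.11.
Step 2: By the inverse law of cosines on triangle TYU: cos(∠TYU) = (3.11² + 6² − 6²) / (2·3.11·6) = 9.65/37.27 = 0.2588, so ∠TYU = 75°.

Therefore, the measure of angle ∠TYU = 75°.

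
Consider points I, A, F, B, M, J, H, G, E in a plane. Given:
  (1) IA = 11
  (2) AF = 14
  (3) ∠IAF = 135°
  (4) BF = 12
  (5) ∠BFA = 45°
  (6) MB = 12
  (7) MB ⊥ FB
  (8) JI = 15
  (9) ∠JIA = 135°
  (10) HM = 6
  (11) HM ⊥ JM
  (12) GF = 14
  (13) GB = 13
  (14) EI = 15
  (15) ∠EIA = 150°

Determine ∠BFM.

Step 1: By the law of cosines on triangle FBM: FM² = 12² + 12² − 2·12·12·cos(90°) = 288, so FM = 12·√2.
Step 2: By the inverse law of cosines on triangle BFM: cos(∠BFM) = (12² + (12·√2)² − 12²) / (2·12·12·√2) = 288/407.29 = 0.7071, so ∠BFM = 45°.

Therefore, the measure of angle ∠BFM = 45°.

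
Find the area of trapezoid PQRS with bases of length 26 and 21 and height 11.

Area of a trapezoid = (base1 + base2) * height / 2
Area = (26 + 21) * 11 / 2
Area = 47 * 11 / 2
Area = 517 / 2
Area = 517/2

517/2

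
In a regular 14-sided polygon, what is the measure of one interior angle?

Each interior angle of a regular n-gon is (n - 2) * 180 / n.
For n = 14: (14 - 2) * 180 / 14 = 2160/14 = 1080/7 degrees.

1080/7 degrees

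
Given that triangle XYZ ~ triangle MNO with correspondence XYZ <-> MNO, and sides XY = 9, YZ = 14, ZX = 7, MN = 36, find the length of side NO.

k = 36/9 = 4. NO = 4 * 14 = 56.

56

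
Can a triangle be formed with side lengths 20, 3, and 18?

Sort the sides: 3, 18, 20.
It suffices to check that the sum of the two smallest exceeds the largest:
3 + 18 = 21 > 20. ✓
Yes, a valid triangle can be formed.

Yes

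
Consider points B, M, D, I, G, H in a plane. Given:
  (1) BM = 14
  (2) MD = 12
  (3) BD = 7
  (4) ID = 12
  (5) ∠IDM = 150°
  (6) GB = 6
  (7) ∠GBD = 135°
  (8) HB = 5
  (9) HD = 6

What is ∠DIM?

Step 1: By the law of cosines on triangle IDM: IM² = 12² + 12² − 2·12·12·cos(150°) = 537.42, so IM ≈ 23.18.
Step 2: By the inverse law of cosines on triangle DIM: cos(∠DIM) = (12² + 23.18² − 12²) / (2·12·23.18) = 537.42/556.37 = 0.9659, so ∠DIM = 15°.

Therefore, the measure of angle ∠DIM = 15°.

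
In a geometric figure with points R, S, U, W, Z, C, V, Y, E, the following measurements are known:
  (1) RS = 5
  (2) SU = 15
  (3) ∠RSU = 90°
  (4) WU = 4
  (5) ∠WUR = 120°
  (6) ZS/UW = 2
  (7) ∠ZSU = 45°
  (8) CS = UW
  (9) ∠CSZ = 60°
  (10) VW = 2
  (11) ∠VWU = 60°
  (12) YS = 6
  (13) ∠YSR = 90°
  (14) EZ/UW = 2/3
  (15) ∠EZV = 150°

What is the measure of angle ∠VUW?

Step 1: By the law of cosines on triangle UWV: UV² = 4² + 2² − 2·4·2·cos(60°) = 12, so UV = 2·√3.
Step 2: By the inverse law of cosines on triangle VUW: cos(∠VUW) = ((2·√3)² + 4² − 2²) / (2·2·√3·4) = 24/27.71 = 0.866, so ∠VUW = 30°.

Therefore, the measure of angle ∠VUW = 30°.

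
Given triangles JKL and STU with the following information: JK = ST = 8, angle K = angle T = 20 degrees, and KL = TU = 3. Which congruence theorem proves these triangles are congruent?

The given information provides:
JK = ST = 8, angle K = angle T = 20 degrees, and KL = TU = 3
This matches the SAS congruence theorem.
Two pairs of corresponding sides and the included angle are equal (Side-Angle-Side).

SAS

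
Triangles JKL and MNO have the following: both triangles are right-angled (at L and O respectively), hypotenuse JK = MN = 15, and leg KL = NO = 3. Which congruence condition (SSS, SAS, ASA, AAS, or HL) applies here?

Consider the given information: both triangles are right-angled (at L and O respectively), hypotenuse JK = MN = 15, and leg KL = NO = 3
This is not SAS or ASA: SAS requires two sides and the included angle between them. ASA requires two angles and the side between them.
The correct criterion is HL. The hypotenuse and one leg of two right triangles are equal (Hypotenuse-Leg).

HL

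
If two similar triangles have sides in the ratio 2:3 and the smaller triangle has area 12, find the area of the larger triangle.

The ratio of areas of similar triangles = (side ratio)^2.
Side ratio = 2:3, so area ratio = 4:9.
Area of the larger triangle / Area of the smaller triangle = 9/4
Area of the larger triangle = 12 * 9/4 = 27

27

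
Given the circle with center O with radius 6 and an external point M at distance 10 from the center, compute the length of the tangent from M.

The tangent, radius, and line from the external point to the center form a right triangle.
The right angle is where the tangent meets the radius.
By the Pythagorean theorem: tangent² + 6² = 10²
tangent² = 100 - 36 = 64
tangent = 8

8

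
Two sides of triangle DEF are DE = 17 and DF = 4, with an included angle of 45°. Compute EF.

By the law of cosines: EF^2 = DE^2 + DF^2 - 2*DE*DF*cos(D)
EF^2 = 17^2 + 4^2 - 2*17*4*cos(45°)
EF^2 = 289 + 16 - 136*(sqrt(2)/2)
EF^2 = 305 - 68*sqrt(2)
EF = sqrt(305 - 68*sqrt(2))

sqrt(305 - 68*sqrt(2))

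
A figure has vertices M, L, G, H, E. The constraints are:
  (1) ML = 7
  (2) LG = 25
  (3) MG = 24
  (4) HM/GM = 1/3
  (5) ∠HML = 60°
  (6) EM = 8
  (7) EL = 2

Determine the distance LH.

From the given relations: HM = 1/3·GM = 1/3·24 = 8.
Step 1: By the law of cosines on triangle LMH: LH² = 7² + 8² − 2·7·8·cos(60°) = 57, so LH = √57.

Therefore, the length of LH = √57.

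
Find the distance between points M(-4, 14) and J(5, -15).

d = sqrt((9)^2 + (-29)^2) = sqrt(922)

sqrt(922)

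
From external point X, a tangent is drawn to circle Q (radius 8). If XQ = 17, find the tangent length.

Let T be the point of tangency. Then QT ⊥ XT (radius ⊥ tangent).
In right triangle QTX: QX² = QT² + XT²
17² = 8² + XT²
XT² = 225, XT = 15

15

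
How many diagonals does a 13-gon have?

Total line segments between 13 vertices = C(13,2) = 78.
Subtract the 13 sides: 78 - 13 = 65 diagonals.

65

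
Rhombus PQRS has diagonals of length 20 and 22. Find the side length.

In a rhombus, the diagonals bisect each other perpendicularly, creating four congruent right triangles.
Each triangle has legs 10 (half of 20) and 11 (half of 22).
The hypotenuse of each right triangle is a side of the rhombus:
side = sqrt(10^2 + 11^2) = sqrt(221)

sqrt(221)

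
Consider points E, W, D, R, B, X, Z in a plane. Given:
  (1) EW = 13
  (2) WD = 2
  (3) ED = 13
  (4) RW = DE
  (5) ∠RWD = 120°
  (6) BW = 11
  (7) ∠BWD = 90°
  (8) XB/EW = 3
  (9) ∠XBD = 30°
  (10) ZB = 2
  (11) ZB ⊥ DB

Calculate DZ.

Step 1: By the law of cosines on triangle BWD: BD² = 11² + 2² − 2·11·2·cos(90°) = 125, so BD = 5·√5.
Step 2: By the law of cosines on triangle DBZ: DZ² = (5·√5)² + 2² − 2·5·√5·2·cos(90°) = 129, so DZ = √129.

Therefore, the length of DZ = √129.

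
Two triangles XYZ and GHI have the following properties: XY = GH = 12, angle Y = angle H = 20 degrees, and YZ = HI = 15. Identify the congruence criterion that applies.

The given information matches SAS: Two pairs of corresponding sides and the included angle are equal (Side-Angle-Side).

SAS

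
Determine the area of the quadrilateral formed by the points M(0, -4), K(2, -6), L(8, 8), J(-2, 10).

The Shoelace formula works by pairing each vertex with the next (cycling back to the first).
For each pair, compute x_i*y_(i+1) - x_(i+1)*y_i:
  (0*-6 - 2*-4) = 8
  (2*8 - 8*-6) = 64
  (8*10 - -2*8) = 96
  (-2*-4 - 0*10) = 8
Taking half the absolute value of the total: Area = (1/2)(176) = 88.

88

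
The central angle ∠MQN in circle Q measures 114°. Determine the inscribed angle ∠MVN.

An inscribed angle intercepts an arc from a point on the circle, while the central angle intercepts the same arc from the center.
The inscribed angle is always half the central angle: 114° / 2 = 57°.

57°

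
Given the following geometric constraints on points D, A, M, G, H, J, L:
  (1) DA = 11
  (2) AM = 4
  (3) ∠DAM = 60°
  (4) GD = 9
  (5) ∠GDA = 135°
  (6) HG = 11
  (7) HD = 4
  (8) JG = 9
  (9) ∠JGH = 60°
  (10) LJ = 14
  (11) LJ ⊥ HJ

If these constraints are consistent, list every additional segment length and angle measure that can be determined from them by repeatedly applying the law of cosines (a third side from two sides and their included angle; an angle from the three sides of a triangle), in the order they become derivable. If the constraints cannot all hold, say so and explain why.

The constraints are consistent. Derivable facts, in order:
After 1 step:
- AG ≈ 18.49
- DM = √93
- HJ = √103
- ∠DGH = 20.05°
- ∠DHG = 50.48°
- ∠GDH = 109.47°
After 2 steps:
- HL ≈ 17.29
- ∠ADM = 21.05°
- ∠AGD = 24.87°
- ∠AMD = 98.95°
- ∠DAG = 20.13°
- ∠GHJ = 50.17°
- ∠GJH = 69.83°
After 3 steps:
- ∠HLJ = 35.94°
- ∠JHL = 54.06°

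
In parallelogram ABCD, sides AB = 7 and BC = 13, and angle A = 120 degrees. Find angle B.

In a parallelogram, consecutive angles are supplementary (sum to 180°).
angle B = 180 - angle A
angle B = 180 - 120
angle B = 60 degrees

60 degrees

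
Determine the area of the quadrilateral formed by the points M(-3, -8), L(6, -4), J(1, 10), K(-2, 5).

Using the Shoelace formula for a quadrilateral (vertices in order):
Area = (1/2)|sum of (x_i * y_(i+1) - x_(i+1) * y_i)|
Terms: (-3*-4 - 6*-8) = 60, (6*10 - 1*-4) = 64, (1*5 - -2*10) = 25, (-2*-8 - -3*5) = 31
Sum = 180
Area = (1/2)(180) = 90

90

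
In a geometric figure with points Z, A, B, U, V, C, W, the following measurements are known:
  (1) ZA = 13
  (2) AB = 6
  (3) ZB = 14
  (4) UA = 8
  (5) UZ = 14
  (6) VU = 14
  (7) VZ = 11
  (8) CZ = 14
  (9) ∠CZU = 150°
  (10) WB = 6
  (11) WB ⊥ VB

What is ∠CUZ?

Step 1: By the law of cosines on triangle UZC: UC² = 14² + 14² − 2·14·14·cos(150°) = 731.48, so UC ≈ 27.05.
Step 2: By the inverse law of cosines on triangle CUZ: cos(∠CUZ) = (27.05² + 14² − 14²) / (2·27.05·14) = 731.48/757.29 = 0.9659, so ∠CUZ = 15°.

Therefore, the measure of angle ∠CUZ = 15°.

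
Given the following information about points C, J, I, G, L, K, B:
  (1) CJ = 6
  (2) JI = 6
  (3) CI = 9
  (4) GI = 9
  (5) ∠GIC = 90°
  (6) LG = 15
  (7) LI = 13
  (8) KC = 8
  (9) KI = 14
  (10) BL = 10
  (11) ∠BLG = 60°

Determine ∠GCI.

Step 1: By the law of cosines on triangle CIG: CG² = 9² + 9² − 2·9·9·cos(90°) = 162, so CG = 9·√2.
Step 2: By the inverse law of cosines on triangle GCI: cos(∠GCI) = ((9·√2)² + 9² − 9²) / (2·9·√2·9) = 162/229.1 = 0.7071, so ∠GCI = 45°.

Therefore, the measure of angle ∠GCI = 45°.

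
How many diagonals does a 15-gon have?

The number of diagonals in an n-gon is n(n - 3)/2.
For n = 15: 15(15 - 3)/2 = 15 × 12 / 2 = 90.

90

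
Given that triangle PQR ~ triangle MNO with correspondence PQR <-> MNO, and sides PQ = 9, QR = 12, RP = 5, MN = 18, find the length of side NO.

Similar triangles have proportional sides. Setting up the proportion:
MN / PQ = NO / QR
18 / 9 = NO / 12
NO = 12 * 18 / 9 = 24.

24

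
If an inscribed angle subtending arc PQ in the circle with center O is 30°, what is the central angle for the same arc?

The inscribed angle theorem states that a central angle is always twice any inscribed angle that subtends the same arc.
Since the inscribed angle is 30°, the central angle = 2 × 30° = 60°.

60°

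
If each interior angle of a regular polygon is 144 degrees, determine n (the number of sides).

The exterior angle is the supplement of the interior angle: 180 - 144 = 36 degrees.
Since the exterior angles of any convex polygon sum to 360 degrees, the number of sides is 360 / 36 = 10.

10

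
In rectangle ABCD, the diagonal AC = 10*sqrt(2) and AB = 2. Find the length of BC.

Using the Pythagorean theorem: d^2 = a^2 + b^2
b^2 = d^2 - a^2
b^2 = 200 - 4
b^2 = 196
b = sqrt(196) = 14

14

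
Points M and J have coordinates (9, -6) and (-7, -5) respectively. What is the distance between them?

d = sqrt((-16)^2 + (1)^2) = sqrt(257)

sqrt(257)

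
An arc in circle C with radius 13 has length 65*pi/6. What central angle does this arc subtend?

Arc length L = 2πr × θ/360, so θ = 360L / (2πr).
θ = 360 × 65*pi/6 / (2π × 13)
θ = 150°
θ = 150°

150°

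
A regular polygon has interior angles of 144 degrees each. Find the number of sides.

Exterior angle = 180 - 144 = 36. n = 360 / 36 = 10.

10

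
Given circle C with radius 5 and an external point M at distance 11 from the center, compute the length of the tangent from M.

The tangent, radius, and line from the external point to the center form a right triangle.
The right angle is where the tangent meets the radius.
By the Pythagorean theorem: tangent² + 5² = 11²
tangent² = 121 - 25 = 96
tangent = 4*sqrt(6)

4*sqrt(6)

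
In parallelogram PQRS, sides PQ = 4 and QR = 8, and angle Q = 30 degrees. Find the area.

The area of a parallelogram equals the product of two adjacent sides times the sine of the included angle.
This is because the height equals 8 * sin(30°) = 4.
Area = 4 * 4 = 16

16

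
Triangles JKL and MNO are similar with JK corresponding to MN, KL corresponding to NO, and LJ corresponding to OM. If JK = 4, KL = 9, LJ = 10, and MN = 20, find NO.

k = 20/4 = 5. NO = 5 * 9 = 45.

45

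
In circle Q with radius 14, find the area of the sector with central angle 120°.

The full circle has area πr² = π(14)² = 196*pi.
The sector covers 120° out of 360°, a fraction of 1/3.
Sector area = 196*pi × 1/3 = 196*pi/3.

196*pi/3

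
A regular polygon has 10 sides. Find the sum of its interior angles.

The sum of interior angles of an n-sided polygon is (n - 2) * 180.
For n = 10: (10 - 2) * 180 = 8 * 180 = 1440 degrees.

1440 degrees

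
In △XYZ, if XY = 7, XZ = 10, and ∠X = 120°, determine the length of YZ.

When two sides and the included angle are known, the law of cosines gives the third side.
c^2 = a^2 + b^2 - 2ab cos(C) generalizes the Pythagorean theorem to non-right triangles.
Here: YZ^2 = 49 + 100 - 140*(-1/2) = 219
YZ = sqrt(219)

sqrt(219)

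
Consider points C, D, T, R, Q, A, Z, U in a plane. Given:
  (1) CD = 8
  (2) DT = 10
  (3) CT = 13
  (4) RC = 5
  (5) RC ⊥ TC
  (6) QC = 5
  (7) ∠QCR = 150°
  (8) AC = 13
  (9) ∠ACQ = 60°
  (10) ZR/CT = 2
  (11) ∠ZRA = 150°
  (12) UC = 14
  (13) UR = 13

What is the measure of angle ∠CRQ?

Step 1: By the law of cosines on triangle RCQ: RQ² = 5² + 5² − 2·5·5·cos(150°) = 93.3, so RQ ≈ 9.66.
Step 2: By the inverse law of cosines on triangle CRQ: cos(∠CRQ) = (5² + 9.66² − 5²) / (2·5·9.66) = 93.3/96.59 = 0.9659, so ∠CRQ = 15°.

Therefore, the measure of angle ∠CRQ = 15°.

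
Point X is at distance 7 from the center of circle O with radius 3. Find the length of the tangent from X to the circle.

tangent = √(d² - r²) = √(7² - 3²) = √(49 - 9) = √40 = 2*sqrt(10)

2*sqrt(10)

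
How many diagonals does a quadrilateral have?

Total line segments between 4 vertices = C(4,2) = 6.
Subtract the 4 sides: 6 - 4 = 2 diagonals.

2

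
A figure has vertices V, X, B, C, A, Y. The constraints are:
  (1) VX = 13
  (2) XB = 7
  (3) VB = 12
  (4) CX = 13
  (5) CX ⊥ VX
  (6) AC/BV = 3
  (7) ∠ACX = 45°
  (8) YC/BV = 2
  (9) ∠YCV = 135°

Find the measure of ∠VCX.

Step 1: By the law of cosines on triangle CXV: CV² = 13² + 13² − 2·13·13·cos(90°) = 338, so CV = 13·√2.
Step 2: By the inverse law of cosines on triangle VCX: cos(∠VCX) = ((13·√2)² + 13² − 13²) / (2·13·√2·13) = 338/478 = 0.7071, so ∠VCX = 45°.

Therefore, the measure of angle ∠VCX = 45°.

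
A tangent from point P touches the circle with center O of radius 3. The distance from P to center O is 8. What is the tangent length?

The tangent, radius, and line from the external point to the center form a right triangle.
The right angle is where the tangent meets the radius.
By the Pythagorean theorem: tangent² + 3² = 8²
tangent² = 64 - 9 = 55
tangent = sqrt(55)

sqrt(55)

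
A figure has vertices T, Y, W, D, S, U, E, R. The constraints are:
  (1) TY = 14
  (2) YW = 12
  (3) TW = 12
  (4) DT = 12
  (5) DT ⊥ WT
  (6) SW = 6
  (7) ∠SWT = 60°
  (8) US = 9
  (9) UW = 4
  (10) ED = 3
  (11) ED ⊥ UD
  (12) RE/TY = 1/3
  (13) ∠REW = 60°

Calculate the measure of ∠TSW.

Step 1: By the law of cosines on triangle SWT: ST² = 6² + 12² − 2·6·12·cos(60°) = 108, so ST = 6·√3.
Step 2: By the inverse law of cosines on triangle TSW: cos(∠TSW) = ((6·√3)² + 6² − 12²) / (2·6·√3·6) = 0/124.71 = 0, so ∠TSW = 90°.

Therefore, the measure of angle ∠TSW = 90°.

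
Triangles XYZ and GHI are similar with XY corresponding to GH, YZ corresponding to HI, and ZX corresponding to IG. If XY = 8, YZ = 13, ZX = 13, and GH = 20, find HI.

Similar triangles have proportional sides. Setting up the proportion:
GH / XY = HI / YZ
20 / 8 = HI / 13
HI = 13 * 20 / 8 = 65/2.

65/2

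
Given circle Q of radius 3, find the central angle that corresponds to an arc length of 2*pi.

Arc length L = 2πr × θ/360, so θ = 360L / (2πr).
θ = 360 × 2*pi / (2π × 3)
θ = 120°
θ = 120°

120°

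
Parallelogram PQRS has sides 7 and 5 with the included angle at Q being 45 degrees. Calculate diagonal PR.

Using the law of cosines:
d^2 = 7^2 + 5^2 - 2(7)(5)cos(45 degrees)
d^2 = 49 + 25 - 70*sqrt(2)/2
d^2 = 74 - 35*sqrt(2)
d = sqrt(74 - 35*sqrt(2))

sqrt(74 - 35*sqrt(2))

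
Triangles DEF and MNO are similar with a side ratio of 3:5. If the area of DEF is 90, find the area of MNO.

For similar figures, the area ratio equals the square of the side ratio.
Side ratio (DEF to MNO) = 3:5, so area ratio = 3^2:5^2 = 9:25.
If the area of DEF is 90, then the area of MNO = 90 * (25/9) = 250.

250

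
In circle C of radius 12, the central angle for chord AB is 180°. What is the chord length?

Drop a perpendicular from the center to the chord, bisecting both the chord and the central angle.
Each half-chord = r sin(θ/2) = 12 sin(90°).
The full chord = 2 × 12 × sin(90°) = 24.

24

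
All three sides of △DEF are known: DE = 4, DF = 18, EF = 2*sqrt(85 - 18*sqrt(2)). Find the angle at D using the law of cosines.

cos(D) = (4² + 18² - (2*sqrt(85 - 18*sqrt(2)))²) / (2 × 4 × 18) = sqrt(2)/2, so D = arccos(sqrt(2)/2) = 45°.

45°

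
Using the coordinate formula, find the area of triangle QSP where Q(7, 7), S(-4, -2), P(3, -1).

Using the Shoelace formula for a triangle:
Area = (1/2)|x0(y1 - y2) + x1(y2 - y0) + x2(y0 - y1)|
Area = (1/2)|7(-2 - -1) + -4(-1 - 7) + 3(7 - -2)|
Area = (1/2)|-7 + 32 + 27|
Area = (1/2)|52|
Area = (1/2)(52)
Area = 26

26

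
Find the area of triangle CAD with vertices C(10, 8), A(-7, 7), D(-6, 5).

Shoelace: Area = (1/2)|10(7-5) + -7(5-8) + -6(8-7)| = (1/2)(35) = 35/2

35/2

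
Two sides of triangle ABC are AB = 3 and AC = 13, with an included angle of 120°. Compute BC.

By the law of cosines: BC^2 = AB^2 + AC^2 - 2*AB*AC*cos(A)
BC^2 = 3^2 + 13^2 - 2*3*13*cos(120°)
BC^2 = 9 + 169 - 78*(-1/2)
BC^2 = 217
BC = sqrt(217)

sqrt(217)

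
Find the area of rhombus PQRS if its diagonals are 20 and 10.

The diagonals of a rhombus divide it into four right triangles.
Each triangle has legs 20/ 2 = 10 and 10/2 = 5, so each has area (1/2)*10*5 = 25.
Four such triangles give total area = (d1 * d2) / 2 = 100.

100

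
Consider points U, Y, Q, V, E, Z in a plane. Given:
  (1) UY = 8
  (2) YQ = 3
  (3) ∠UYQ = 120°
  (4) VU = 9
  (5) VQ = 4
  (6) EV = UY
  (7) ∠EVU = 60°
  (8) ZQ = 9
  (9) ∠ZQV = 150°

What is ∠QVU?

Step 1: By the law of cosines on triangle QYU: QU² = 3² + 8² − 2·3·8·cos(120°) = 97, so QU = √97.
Step 2: By the inverse law of cosines on triangle QVU: cos(∠QVU) = (4² + 9² − √97²) / (2·4·9) = 0/72 = 0, so ∠QVU = 90°.

Therefore, the measure of angle ∠QVU = 90°.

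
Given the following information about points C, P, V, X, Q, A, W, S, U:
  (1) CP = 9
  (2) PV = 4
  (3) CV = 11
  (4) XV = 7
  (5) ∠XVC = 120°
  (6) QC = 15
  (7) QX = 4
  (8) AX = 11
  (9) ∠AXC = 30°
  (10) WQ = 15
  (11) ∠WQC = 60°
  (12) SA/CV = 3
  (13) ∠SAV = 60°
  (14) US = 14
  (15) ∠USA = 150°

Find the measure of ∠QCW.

Step 1: By the law of cosines on triangle CQW: CW² = 15² + 15² − 2·15·15·cos(60°) = 225, so CW = 15.
Step 2: By the inverse law of cosines on triangle QCW: cos(∠QCW) = (15² + 15² − 15²) / (2·15·15) = 225/450 = 0.5, so ∠QCW = 60°.

Therefore, the measure of angle ∠QCW = 60°.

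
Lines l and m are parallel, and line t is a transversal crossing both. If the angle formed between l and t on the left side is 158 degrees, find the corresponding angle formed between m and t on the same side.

Corresponding angles formed by parallel lines and a transversal are equal.
The given angle is 158 degrees.
The corresponding angle = 158 degrees.

158 degrees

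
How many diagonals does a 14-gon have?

Each of the 14 vertices connects to 11 non-adjacent vertices via diagonals.
Total connections = 14 × 11 = 154, but each diagonal is counted twice.
Number of diagonals = 154 / 2 = 77.

77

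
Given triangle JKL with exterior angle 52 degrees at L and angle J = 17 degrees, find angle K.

The exterior angle theorem states that an exterior angle equals the sum of the two non-adjacent interior angles.
So 52 = 17 + angle K, which gives angle K = 52 - 17 = 35 degrees.

35 degrees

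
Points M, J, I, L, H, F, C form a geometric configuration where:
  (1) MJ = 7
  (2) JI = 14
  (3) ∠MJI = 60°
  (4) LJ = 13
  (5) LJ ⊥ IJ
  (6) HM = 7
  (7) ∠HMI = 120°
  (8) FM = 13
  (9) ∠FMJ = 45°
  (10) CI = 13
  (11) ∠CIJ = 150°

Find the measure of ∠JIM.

Step 1: By the law of cosines on triangle IJM: IM² = 14² + 7² − 2·14·7·cos(60°) = 147, so IM = 7·√3.
Step 2: By the inverse law of cosines on triangle JIM: cos(∠JIM) = (14² + (7·√3)² − 7²) / (2·14·7·√3) = 294/339.48 = 0.866, so ∠JIM = 30°.

Therefore, the measure of angle ∠JIM = 30°.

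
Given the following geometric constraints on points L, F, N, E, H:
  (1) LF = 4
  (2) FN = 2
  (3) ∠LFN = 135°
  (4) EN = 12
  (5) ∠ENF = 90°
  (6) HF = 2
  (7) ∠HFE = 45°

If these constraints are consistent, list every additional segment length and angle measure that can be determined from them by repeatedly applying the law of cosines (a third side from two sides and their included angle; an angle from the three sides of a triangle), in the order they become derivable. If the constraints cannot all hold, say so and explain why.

The constraints are consistent. Derivable facts, in order:
After 1 step:
- FE = 2·√37
- LN ≈ 5.6
After 2 steps:
- EH ≈ 10.84
- ∠EFN = 80.54°
- ∠FEN = 9.46°
- ∠FLN = 14.64°
- ∠FNL = 30.36°
After 3 steps:
- ∠EHF = 127.51°
- ∠FEH = 7.49°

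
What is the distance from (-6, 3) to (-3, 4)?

d = sqrt((-3 - -6)^2 + (4 - 3)^2)
d = sqrt(3^2 + 1^2)
d = sqrt(9 + 1)
d = sqrt(10)

sqrt(10)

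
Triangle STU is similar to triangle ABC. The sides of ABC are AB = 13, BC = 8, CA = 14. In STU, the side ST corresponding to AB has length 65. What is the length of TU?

Since the triangles are similar, the ratio of corresponding sides is constant.
Scale factor k = ST / AB = 65 / 13 = 5
TU = k * BC = 5 * 8 = 40

40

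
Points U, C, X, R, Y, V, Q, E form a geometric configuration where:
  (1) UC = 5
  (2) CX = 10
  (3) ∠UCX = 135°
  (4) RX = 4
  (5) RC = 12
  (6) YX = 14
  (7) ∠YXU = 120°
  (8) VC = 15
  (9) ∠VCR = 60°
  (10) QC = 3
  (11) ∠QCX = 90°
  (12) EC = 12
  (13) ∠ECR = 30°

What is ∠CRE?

Step 1: By the law of cosines on triangle RCE: RE² = 12² + 12² − 2·12·12·cos(30°) = 38.58, so RE ≈ 6.21.
Step 2: By the inverse law of cosines on triangle CRE: cos(∠CRE) = (12² + 6.21² − 12²) / (2·12·6.21) = 38.58/149.08 = 0.2588, so ∠CRE = 75°.

Therefore, the measure of angle ∠CRE = 75°.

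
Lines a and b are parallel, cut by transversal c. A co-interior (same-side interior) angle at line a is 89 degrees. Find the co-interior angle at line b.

Co-interior angles (same-side interior) formed by parallel lines and a transversal are supplementary (sum to 180 degrees).
The given angle is 89 degrees.
The co-interior angle = 180 - 89 = 91 degrees.

91 degrees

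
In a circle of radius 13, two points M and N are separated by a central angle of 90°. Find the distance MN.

Chord length = 2r sin(θ/2)
= 2 × 13 × sin(90°/2)
= 2 × 13 × sin(45°)
= 13*sqrt(2)

13*sqrt(2)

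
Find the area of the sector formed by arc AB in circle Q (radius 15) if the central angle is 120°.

Sector area = πr² × θ/360
= π × 15² × 1/3
= π × 225 × 1/3
= 75*pi

75*pi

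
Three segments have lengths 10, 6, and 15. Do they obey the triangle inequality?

Sort the sides: 6, 10, 15.
It suffices to check that the sum of the two smallest exceeds the largest:
6 + 10 = 16 > 15. ✓
Yes, a valid triangle can be formed.

Yes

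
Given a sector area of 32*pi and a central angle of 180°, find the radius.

The sector covers 180°/360° = 1/2 of the full circle.
Full circle area = 32*pi / 1/2 = 64*pi.
Since full area = πr², we get r² = 64*pi/π = 64, so r = 8.

8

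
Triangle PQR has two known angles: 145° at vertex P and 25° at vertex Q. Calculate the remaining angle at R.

angle R = 180 - 145 - 25 = 10 degrees.

10 degrees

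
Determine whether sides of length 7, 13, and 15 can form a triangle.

Sort the sides: 7, 13, 15.
It suffices to check that the sum of the two smallest exceeds the largest:
7 + 13 = 20 > 15. ✓
Yes, a valid triangle can be formed.

Yes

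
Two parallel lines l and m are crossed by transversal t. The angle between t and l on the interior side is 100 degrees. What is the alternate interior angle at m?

Alternate interior angles lie on opposite sides of the transversal, between the parallel lines.
By the alternate interior angle theorem, they are equal: 100 degrees.

100 degrees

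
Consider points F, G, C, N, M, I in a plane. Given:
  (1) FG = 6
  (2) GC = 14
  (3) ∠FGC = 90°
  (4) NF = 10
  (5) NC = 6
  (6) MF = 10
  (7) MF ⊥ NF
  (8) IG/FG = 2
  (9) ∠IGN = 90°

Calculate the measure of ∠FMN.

Step 1: By the law of cosines on triangle MFN: MN² = 10² + 10² − 2·10·10·cos(90°) = 200, so MN = 10·√2.
Step 2: By the inverse law of cosines on triangle FMN: cos(∠FMN) = (10² + (10·√2)² − 10²) / (2·10·10·√2) = 200/282.84 = 0.7071, so ∠FMN = 45°.

Therefore, the measure of angle ∠FMN = 45°.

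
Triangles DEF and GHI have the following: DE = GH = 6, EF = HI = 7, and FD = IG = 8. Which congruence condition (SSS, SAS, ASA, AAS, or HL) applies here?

The given information provides:
DE = GH = 6, EF = HI = 7, and FD = IG = 8
This matches the SSS congruence theorem.
All three pairs of corresponding sides are equal (Side-Side-Side).

SSS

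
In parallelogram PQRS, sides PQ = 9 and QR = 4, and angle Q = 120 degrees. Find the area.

Area = 9 * 4 * sin(120°) = 36 * sqrt(3)/2 = 18*sqrt(3)

18*sqrt(3)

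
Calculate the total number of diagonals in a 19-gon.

Total line segments between 19 vertices = C(19,2) = 171.
Subtract the 19 sides: 171 - 19 = 152 diagonals.

152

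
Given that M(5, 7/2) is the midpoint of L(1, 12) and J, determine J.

Using the midpoint formula: M = ((x1 + x2)/2, (y1 + y2)/2)
We know M = (5, 7/2) and L = (1, 12)
For x: 5 = (1 + x2)/2, so x2 = 2*5 - 1 = 9
For y: 7/2 = (12 + y2)/2, so y2 = 2*7/2 - 12 = -5
J = (9, -5)

(9, -5)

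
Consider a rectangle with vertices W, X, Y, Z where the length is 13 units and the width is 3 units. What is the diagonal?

Using the Pythagorean theorem:
d² = 13² + 3² = 169 + 9 = 178
d = sqrt(178)

sqrt(178)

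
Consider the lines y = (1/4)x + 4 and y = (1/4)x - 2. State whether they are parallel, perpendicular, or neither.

Slope of line 1: m1 = 1/4
Slope of line 2: m2 = 1/4
Two lines are parallel if and only if they have equal slopes (or both are vertical).
Here m1 = m2 = 1/4, confirming the lines are parallel.

Parallel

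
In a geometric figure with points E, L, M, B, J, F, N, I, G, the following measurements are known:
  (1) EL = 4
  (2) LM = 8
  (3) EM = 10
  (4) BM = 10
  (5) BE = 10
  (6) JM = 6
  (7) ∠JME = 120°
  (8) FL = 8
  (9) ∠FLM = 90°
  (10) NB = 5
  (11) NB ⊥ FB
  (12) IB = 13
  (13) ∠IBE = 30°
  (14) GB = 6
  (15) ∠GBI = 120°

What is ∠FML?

Step 1: By the law of cosines on triangle MLF: MF² = 8² + 8² − 2·8·8·cos(90°) = 128, so MF = 8·√2.
Step 2: By the inverse law of cosines on triangle FML: cos(∠FML) = ((8·√2)² + 8² − 8²) / (2·8·√2·8) = 128/181.02 = 0.7071, so ∠FML = 45°.

Therefore, the measure of angle ∠FML = 45°.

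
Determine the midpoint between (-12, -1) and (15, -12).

M = ((x₁ + x₂)/2, (y₁ + y₂)/2)
= ((-12 + 15)/2, (-1 + -12)/2)
= (3/2, -13/2) = (3/2, -13/2)

(3/2, -13/2)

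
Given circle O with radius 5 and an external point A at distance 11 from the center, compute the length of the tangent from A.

tangent = √(d² - r²) = √(11² - 5²) = √(121 - 25) = √96 = 4*sqrt(6)

4*sqrt(6)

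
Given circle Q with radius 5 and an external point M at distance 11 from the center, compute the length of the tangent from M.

The tangent, radius, and line from the external point to the center form a right triangle.
The right angle is where the tangent meets the radius.
By the Pythagorean theorem: tangent² + 5² = 11²
tangent² = 121 - 25 = 96
tangent = 4*sqrt(6)

4*sqrt(6)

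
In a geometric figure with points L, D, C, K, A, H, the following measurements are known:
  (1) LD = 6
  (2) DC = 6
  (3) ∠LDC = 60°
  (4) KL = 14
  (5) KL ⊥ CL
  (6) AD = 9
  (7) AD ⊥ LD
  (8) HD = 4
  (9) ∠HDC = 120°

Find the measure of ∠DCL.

Step 1: By the law of cosines on triangle CDL: CL² = 6² + 6² − 2·6·6·cos(60°) = 36, so CL = 6.
Step 2: By the inverse law of cosines on triangle DCL: cos(∠DCL) = (6² + 6² − 6²) / (2·6·6) = 36/72 = 0.5, so ∠DCL = 60°.

Therefore, the measure of angle ∠DCL = 60°.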